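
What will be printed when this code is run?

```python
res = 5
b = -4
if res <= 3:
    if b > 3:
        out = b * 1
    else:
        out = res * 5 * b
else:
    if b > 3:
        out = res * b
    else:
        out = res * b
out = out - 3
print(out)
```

-23

res=5, b=-4
res <= 3 is False; b > 3 is False
→ out = res * b = -20
out = (-20)-3 = -23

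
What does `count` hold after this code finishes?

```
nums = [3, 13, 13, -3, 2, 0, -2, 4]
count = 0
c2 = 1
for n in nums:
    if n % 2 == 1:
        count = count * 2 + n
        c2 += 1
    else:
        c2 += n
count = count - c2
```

90

n=3: odd, count = 0*2+3 = 3; c2=2
n=13: odd, count = 3*2+13 = 19; c2=3
n=13: odd, count = 19*2+13 = 51; c2=4
n=-3: odd, count = 51*2+(-3) = 99; c2=5
n=2: not odd; c2=7
n=0: not odd; c2=7
n=-2: not odd; c2=5
n=4: not odd; c2=9
count-c2 = 99-9 = 90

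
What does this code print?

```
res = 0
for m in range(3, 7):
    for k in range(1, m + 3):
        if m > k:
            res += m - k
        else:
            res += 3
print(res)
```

m=3,k=1: 3>1, res = 0+2 = 2
m=3,k=2: 3>2, res = 2+1 = 3
m=3,k=3: not 3>3, res = 3+3 = 6
m=3,k=4: not 3>4, res = 6+3 = 9
m=3,k=5: not 3>5, res = 9+3 = 12
m=4,k=1: 4>1, res = 12+3 = 15
m=4,k=2: 4>2, res = 15+2 = 17
m=4,k=3: 4>3, res = 17+1 = 18
m=4,k=4: not 4>4, res = 18+3 = 21
m=4,k=5: not 4>5, res = 21+3 = 24
m=4,k=6: not 4>6, res = 24+3 = 27
m=5,k=1: 5>1, res = 27+4 = 31
m=5,k=2: 5>2, res = 31+3 = 34
m=5,k=3: 5>3, res = 34+2 = 36
m=5,k=4: 5>4, res = 36+1 = 37
m=5,k=5: not 5>5, res = 37+3 = 40
m=5,k=6: not 5>6, res = 40+3 = 43
m=5,k=7: not 5>7, res = 43+3 = 46
m=6,k=1: 6>1, res = 46+5 = 51
m=6,k=2: 6>2, res = 51+4 = 55
m=6,k=3: 6>3, res = 55+3 = 58
m=6,k=4: 6>4, res = 58+2 = 60
m=6,k=5: 6>5, res = 60+1 = 61
m=6,k=6: not 6>6, res = 61+3 = 64
m=6,k=7: not 6>7, res = 64+3 = 67
m=6,k=8: not 6>8, res = 67+3 = 70

70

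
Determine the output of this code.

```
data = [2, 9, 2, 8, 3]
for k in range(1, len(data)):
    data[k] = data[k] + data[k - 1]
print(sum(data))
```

71

k=1: data[1] = 9+2 = 11 → [2, 11, 2, 8, 3]
k=2: data[2] = 2+11 = 13 → [2, 11, 13, 8, 3]
k=3: data[3] = 8+13 = 21 → [2, 11, 13, 21, 3]
k=4: data[4] = 3+21 = 24 → [2, 11, 13, 21, 24]
sum = 71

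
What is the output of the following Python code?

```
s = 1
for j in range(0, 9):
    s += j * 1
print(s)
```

j=0: s = 1+0*1 = 1
j=1: s = 1+1*1 = 2
j=2: s = 2+2*1 = 4
j=3: s = 4+3*1 = 7
j=4: s = 7+4*1 = 11
j=5: s = 11+5*1 = 16
j=6: s = 16+6*1 = 22
j=7: s = 22+7*1 = 29
j=8: s = 29+8*1 = 37

37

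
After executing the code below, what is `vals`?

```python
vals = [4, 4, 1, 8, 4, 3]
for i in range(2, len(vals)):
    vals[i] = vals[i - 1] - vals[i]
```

i=2: vals[2] = 4-1 = 3 → [4, 4, 3, 8, 4, 3]
i=3: vals[3] = 3-8 = -5 → [4, 4, 3, -5, 4, 3]
i=4: vals[4] = (-5)-4 = -9 → [4, 4, 3, -5, -9, 3]
i=5: vals[5] = (-9)-3 = -12 → [4, 4, 3, -5, -9, -12]

[4, 4, 3, -5, -9, -12]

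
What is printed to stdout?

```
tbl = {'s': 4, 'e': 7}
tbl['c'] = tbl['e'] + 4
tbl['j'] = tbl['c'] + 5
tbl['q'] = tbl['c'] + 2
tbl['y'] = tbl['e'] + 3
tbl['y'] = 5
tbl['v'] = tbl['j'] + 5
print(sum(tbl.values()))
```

tbl['c'] = tbl['e']+4 = 11 → {'s': 4, 'e': 7, 'c': 11}
tbl['j'] = tbl['c']+5 = 16 → {'s': 4, 'e': 7, 'c': 11, 'j': 16}
tbl['q'] = tbl['c']+2 = 13 → {'s': 4, 'e': 7, 'c': 11, 'j': 16, 'q': 13}
tbl['y'] = tbl['e']+3 = 10 → {'s': 4, 'e': 7, 'c': 11, 'j': 16, 'q': 13, 'y': 10}
tbl['y'] = 5 → {'s': 4, 'e': 7, 'c': 11, 'j': 16, 'q': 13, 'y': 5}
tbl['v'] = tbl['j']+5 = 21 → {'s': 4, 'e': 7, 'c': 11, 'j': 16, 'q': 13, 'y': 5, 'v': 21}
sum of values = 77

77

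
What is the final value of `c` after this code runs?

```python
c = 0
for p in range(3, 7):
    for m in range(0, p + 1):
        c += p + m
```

p=3,m=0: c = 0+3 = 3
p=3,m=1: c = 3+4 = 7
p=3,m=2: c = 7+5 = 12
p=3,m=3: c = 12+6 = 18
p=4,m=0: c = 18+4 = 22
p=4,m=1: c = 22+5 = 27
p=4,m=2: c = 27+6 = 33
p=4,m=3: c = 33+7 = 40
p=4,m=4: c = 40+8 = 48
p=5,m=0: c = 48+5 = 53
p=5,m=1: c = 53+6 = 59
p=5,m=2: c = 59+7 = 66
p=5,m=3: c = 66+8 = 74
p=5,m=4: c = 74+9 = 83
p=5,m=5: c = 83+10 = 93
p=6,m=0: c = 93+6 = 99
p=6,m=1: c = 99+7 = 106
p=6,m=2: c = 106+8 = 114
p=6,m=3: c = 114+9 = 123
p=6,m=4: c = 123+10 = 133
p=6,m=5: c = 133+11 = 144
p=6,m=6: c = 144+12 = 156

156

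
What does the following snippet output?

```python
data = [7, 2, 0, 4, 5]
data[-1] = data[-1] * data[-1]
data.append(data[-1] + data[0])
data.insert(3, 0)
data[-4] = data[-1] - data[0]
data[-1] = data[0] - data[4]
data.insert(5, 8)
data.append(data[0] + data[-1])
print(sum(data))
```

84

data[-1] = data[-1]*data[-1] = 5*5 = 25 → [7, 2, 0, 4, 25]
append data[-1]+data[0] = 25+7 = 32 → [7, 2, 0, 4, 25, 32]
insert 0 at 3 → [7, 2, 0, 0, 4, 25, 32]
data[-4] = data[-1]-data[0] = 32-7 = 25 → [7, 2, 0, 25, 4, 25, 32]
data[-1] = data[0]-data[4] = 7-4 = 3 → [7, 2, 0, 25, 4, 25, 3]
insert 8 at 5 → [7, 2, 0, 25, 4, 8, 25, 3]
append data[0]+data[-1] = 7+3 = 10 → [7, 2, 0, 25, 4, 8, 25, 3, 10]
sum = 84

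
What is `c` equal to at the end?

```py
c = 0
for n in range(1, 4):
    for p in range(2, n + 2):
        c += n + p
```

n=1,p=2: c = 0+3 = 3
n=2,p=2: c = 3+4 = 7
n=2,p=3: c = 7+5 = 12
n=3,p=2: c = 12+5 = 17
n=3,p=3: c = 17+6 = 23
n=3,p=4: c = 23+7 = 30

30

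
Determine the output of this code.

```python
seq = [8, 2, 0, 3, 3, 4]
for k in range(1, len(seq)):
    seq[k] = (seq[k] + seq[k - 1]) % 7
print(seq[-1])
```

k=1: seq[1] = (2+8)%7 = 3 → [8, 3, 0, 3, 3, 4]
k=2: seq[2] = (0+3)%7 = 3 → [8, 3, 3, 3, 3, 4]
k=3: seq[3] = (3+3)%7 = 6 → [8, 3, 3, 6, 3, 4]
k=4: seq[4] = (3+6)%7 = 2 → [8, 3, 3, 6, 2, 4]
k=5: seq[5] = (4+2)%7 = 6 → [8, 3, 3, 6, 2, 6]

6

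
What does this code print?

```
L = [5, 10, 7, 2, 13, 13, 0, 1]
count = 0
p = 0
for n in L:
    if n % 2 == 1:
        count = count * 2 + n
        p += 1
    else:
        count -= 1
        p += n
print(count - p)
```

n=5: odd, count = 0*2+5 = 5; p=1
n=10: not odd, count = 5-1 = 4; p=11
n=7: odd, count = 4*2+7 = 15; p=12
n=2: not odd, count = 15-1 = 14; p=14
n=13: odd, count = 14*2+13 = 41; p=15
n=13: odd, count = 41*2+13 = 95; p=16
n=0: not odd, count = 95-1 = 94; p=16
n=1: odd, count = 94*2+1 = 189; p=17
count-p = 189-17 = 172

172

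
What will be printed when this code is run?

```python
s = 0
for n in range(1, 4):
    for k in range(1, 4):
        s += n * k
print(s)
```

n=1,k=1: s = 0+1 = 1
n=1,k=2: s = 1+2 = 3
n=1,k=3: s = 3+3 = 6
n=2,k=1: s = 6+2 = 8
n=2,k=2: s = 8+4 = 12
n=2,k=3: s = 12+6 = 18
n=3,k=1: s = 18+3 = 21
n=3,k=2: s = 21+6 = 27
n=3,k=3: s = 27+9 = 36

36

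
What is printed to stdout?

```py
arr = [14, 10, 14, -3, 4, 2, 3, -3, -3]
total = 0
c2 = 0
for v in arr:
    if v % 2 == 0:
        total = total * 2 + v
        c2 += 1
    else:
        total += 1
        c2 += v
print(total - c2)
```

v=14: even, total = 0*2+14 = 14; c2=1
v=10: even, total = 14*2+10 = 38; c2=2
v=14: even, total = 38*2+14 = 90; c2=3
v=-3: not even, total = 90+1 = 91; c2=0
v=4: even, total = 91*2+4 = 186; c2=1
v=2: even, total = 186*2+2 = 374; c2=2
v=3: not even, total = 374+1 = 375; c2=5
v=-3: not even, total = 375+1 = 376; c2=2
v=-3: not even, total = 376+1 = 377; c2=-1
total-c2 = 377-(-1) = 378

378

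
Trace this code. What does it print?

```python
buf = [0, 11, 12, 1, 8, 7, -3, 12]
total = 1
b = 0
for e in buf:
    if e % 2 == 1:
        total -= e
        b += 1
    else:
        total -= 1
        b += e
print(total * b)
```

-684

e=0: not odd, total = 1-1 = 0; b=0
e=11: odd, total = 0-11 = -11; b=1
e=12: not odd, total = (-11)-1 = -12; b=13
e=1: odd, total = (-12)-1 = -13; b=14
e=8: not odd, total = (-13)-1 = -14; b=22
e=7: odd, total = (-14)-7 = -21; b=23
e=-3: odd, total = (-21)-(-3) = -18; b=24
e=12: not odd, total = (-18)-1 = -19; b=36
total*b = (-19)*36 = -684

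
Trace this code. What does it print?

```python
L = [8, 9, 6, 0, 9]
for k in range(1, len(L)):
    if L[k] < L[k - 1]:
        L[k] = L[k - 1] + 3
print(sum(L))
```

62

k=1: 9>=8, unchanged → [8, 9, 6, 0, 9]
k=2: 6<9, L[2] = 9+3 = 12 → [8, 9, 12, 0, 9]
k=3: 0<12, L[3] = 12+3 = 15 → [8, 9, 12, 15, 9]
k=4: 9<15, L[4] = 15+3 = 18 → [8, 9, 12, 15, 18]
sum = 62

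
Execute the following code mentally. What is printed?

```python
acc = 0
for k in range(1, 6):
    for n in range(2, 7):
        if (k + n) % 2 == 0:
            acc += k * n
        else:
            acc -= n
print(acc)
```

92

k=1,n=2: odd sum, acc = 0-2 = -2
k=1,n=3: even sum, acc = (-2)+3 = 1
k=1,n=4: odd sum, acc = 1-4 = -3
k=1,n=5: even sum, acc = (-3)+5 = 2
k=1,n=6: odd sum, acc = 2-6 = -4
k=2,n=2: even sum, acc = (-4)+4 = 0
k=2,n=3: odd sum, acc = 0-3 = -3
k=2,n=4: even sum, acc = (-3)+8 = 5
k=2,n=5: odd sum, acc = 5-5 = 0
k=2,n=6: even sum, acc = 0+12 = 12
k=3,n=2: odd sum, acc = 12-2 = 10
k=3,n=3: even sum, acc = 10+9 = 19
k=3,n=4: odd sum, acc = 19-4 = 15
k=3,n=5: even sum, acc = 15+15 = 30
k=3,n=6: odd sum, acc = 30-6 = 24
k=4,n=2: even sum, acc = 24+8 = 32
k=4,n=3: odd sum, acc = 32-3 = 29
k=4,n=4: even sum, acc = 29+16 = 45
k=4,n=5: odd sum, acc = 45-5 = 40
k=4,n=6: even sum, acc = 40+24 = 64
k=5,n=2: odd sum, acc = 64-2 = 62
k=5,n=3: even sum, acc = 62+15 = 77
k=5,n=4: odd sum, acc = 77-4 = 73
k=5,n=5: even sum, acc = 73+25 = 98
k=5,n=6: odd sum, acc = 98-6 = 92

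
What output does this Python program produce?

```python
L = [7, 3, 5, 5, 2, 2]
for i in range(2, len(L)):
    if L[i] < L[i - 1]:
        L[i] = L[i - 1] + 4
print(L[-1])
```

13

i=2: 5>=3, unchanged → [7, 3, 5, 5, 2, 2]
i=3: 5>=5, unchanged → [7, 3, 5, 5, 2, 2]
i=4: 2<5, L[4] = 5+4 = 9 → [7, 3, 5, 5, 9, 2]
i=5: 2<9, L[5] = 9+4 = 13 → [7, 3, 5, 5, 9, 13]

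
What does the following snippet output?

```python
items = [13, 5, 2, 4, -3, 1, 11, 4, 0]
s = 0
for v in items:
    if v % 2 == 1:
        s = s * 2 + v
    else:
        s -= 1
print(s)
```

231

v=13: odd, s = 0*2+13 = 13
v=5: odd, s = 13*2+5 = 31
v=2: not odd, s = 31-1 = 30
v=4: not odd, s = 30-1 = 29
v=-3: odd, s = 29*2+(-3) = 55
v=1: odd, s = 55*2+1 = 111
v=11: odd, s = 111*2+11 = 233
v=4: not odd, s = 233-1 = 232
v=0: not odd, s = 232-1 = 231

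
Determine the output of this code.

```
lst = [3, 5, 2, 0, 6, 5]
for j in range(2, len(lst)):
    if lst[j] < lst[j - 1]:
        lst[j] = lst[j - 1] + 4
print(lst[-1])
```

21

j=2: 2<5, lst[2] = 5+4 = 9 → [3, 5, 9, 0, 6, 5]
j=3: 0<9, lst[3] = 9+4 = 13 → [3, 5, 9, 13, 6, 5]
j=4: 6<13, lst[4] = 13+4 = 17 → [3, 5, 9, 13, 17, 5]
j=5: 5<17, lst[5] = 17+4 = 21 → [3, 5, 9, 13, 17, 21]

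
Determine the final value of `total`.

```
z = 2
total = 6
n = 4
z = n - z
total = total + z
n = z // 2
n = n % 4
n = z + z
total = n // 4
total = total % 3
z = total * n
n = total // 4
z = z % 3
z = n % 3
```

1

z = 4-2 = 2
total = 6+2 = 8
n = 2//2 = 1
n = 1%4 = 1
n = 2+2 = 4
total = 4//4 = 1
total = 1%3 = 1
z = 1*4 = 4
n = 1//4 = 0
z = 4%3 = 1
z = 0%3 = 0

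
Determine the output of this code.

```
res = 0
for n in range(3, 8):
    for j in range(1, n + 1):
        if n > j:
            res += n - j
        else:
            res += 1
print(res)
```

n=3,j=1: 3>1, res = 0+2 = 2
n=3,j=2: 3>2, res = 2+1 = 3
n=3,j=3: not 3>3, res = 3+1 = 4
n=4,j=1: 4>1, res = 4+3 = 7
n=4,j=2: 4>2, res = 7+2 = 9
n=4,j=3: 4>3, res = 9+1 = 10
n=4,j=4: not 4>4, res = 10+1 = 11
n=5,j=1: 5>1, res = 11+4 = 15
n=5,j=2: 5>2, res = 15+3 = 18
n=5,j=3: 5>3, res = 18+2 = 20
n=5,j=4: 5>4, res = 20+1 = 21
n=5,j=5: not 5>5, res = 21+1 = 22
n=6,j=1: 6>1, res = 22+5 = 27
n=6,j=2: 6>2, res = 27+4 = 31
n=6,j=3: 6>3, res = 31+3 = 34
n=6,j=4: 6>4, res = 34+2 = 36
n=6,j=5: 6>5, res = 36+1 = 37
n=6,j=6: not 6>6, res = 37+1 = 38
n=7,j=1: 7>1, res = 38+6 = 44
n=7,j=2: 7>2, res = 44+5 = 49
n=7,j=3: 7>3, res = 49+4 = 53
n=7,j=4: 7>4, res = 53+3 = 56
n=7,j=5: 7>5, res = 56+2 = 58
n=7,j=6: 7>6, res = 58+1 = 59
n=7,j=7: not 7>7, res = 59+1 = 60

60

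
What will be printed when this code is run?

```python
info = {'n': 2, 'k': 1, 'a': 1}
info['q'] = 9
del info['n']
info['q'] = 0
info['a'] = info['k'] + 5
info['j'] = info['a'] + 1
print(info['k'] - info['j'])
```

info['q'] = 9 → {'n': 2, 'k': 1, 'a': 1, 'q': 9}
del 'n' → {'k': 1, 'a': 1, 'q': 9}
info['q'] = 0 → {'k': 1, 'a': 1, 'q': 0}
info['a'] = info['k']+5 = 6 → {'k': 1, 'a': 6, 'q': 0}
info['j'] = info['a']+1 = 7 → {'k': 1, 'a': 6, 'q': 0, 'j': 7}
info['k']-info['j'] = 1-7 = -6

-6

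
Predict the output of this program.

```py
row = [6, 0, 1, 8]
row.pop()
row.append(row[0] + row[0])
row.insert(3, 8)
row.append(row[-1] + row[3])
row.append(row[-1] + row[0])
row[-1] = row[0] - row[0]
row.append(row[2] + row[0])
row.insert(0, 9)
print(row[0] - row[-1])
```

2

pop() removes 8 → [6, 0, 1]
append row[0]+row[0] = 6+6 = 12 → [6, 0, 1, 12]
insert 8 at 3 → [6, 0, 1, 8, 12]
append row[-1]+row[3] = 12+8 = 20 → [6, 0, 1, 8, 12, 20]
append row[-1]+row[0] = 20+6 = 26 → [6, 0, 1, 8, 12, 20, 26]
row[-1] = row[0]-row[0] = 6-6 = 0 → [6, 0, 1, 8, 12, 20, 0]
append row[2]+row[0] = 1+6 = 7 → [6, 0, 1, 8, 12, 20, 0, 7]
insert 9 at 0 → [9, 6, 0, 1, 8, 12, 20, 0, 7]
row[0]-row[-1] = 9-7 = 2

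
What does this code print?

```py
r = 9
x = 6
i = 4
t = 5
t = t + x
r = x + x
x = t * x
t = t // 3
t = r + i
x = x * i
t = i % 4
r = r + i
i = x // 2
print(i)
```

t = 5+6 = 11
r = 6+6 = 12
x = 11*6 = 66
t = 11//3 = 3
t = 12+4 = 16
x = 66*4 = 264
t = 4%4 = 0
r = 12+4 = 16
i = 264//2 = 132

132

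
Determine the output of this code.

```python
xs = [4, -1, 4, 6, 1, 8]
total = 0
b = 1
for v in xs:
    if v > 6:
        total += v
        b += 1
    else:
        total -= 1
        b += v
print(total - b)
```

-13

v=4: not >6, total = 0-1 = -1; b=5
v=-1: not >6, total = (-1)-1 = -2; b=4
v=4: not >6, total = (-2)-1 = -3; b=8
v=6: not >6, total = (-3)-1 = -4; b=14
v=1: not >6, total = (-4)-1 = -5; b=15
v=8: >6, total = (-5)+8 = 3; b=16
total-b = 3-16 = -13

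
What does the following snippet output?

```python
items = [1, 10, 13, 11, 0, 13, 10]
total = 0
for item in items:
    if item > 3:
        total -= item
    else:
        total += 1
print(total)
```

-55

item=1: not >3, total = 0+1 = 1
item=10: >3, total = 1-10 = -9
item=13: >3, total = (-9)-13 = -22
item=11: >3, total = (-22)-11 = -33
item=0: not >3, total = (-33)+1 = -32
item=13: >3, total = (-32)-13 = -45
item=10: >3, total = (-45)-10 = -55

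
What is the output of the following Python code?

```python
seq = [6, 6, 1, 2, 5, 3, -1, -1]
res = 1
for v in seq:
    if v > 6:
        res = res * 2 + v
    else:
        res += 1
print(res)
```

v=6: not >6, res = 1+1 = 2
v=6: not >6, res = 2+1 = 3
v=1: not >6, res = 3+1 = 4
v=2: not >6, res = 4+1 = 5
v=5: not >6, res = 5+1 = 6
v=3: not >6, res = 6+1 = 7
v=-1: not >6, res = 7+1 = 8
v=-1: not >6, res = 8+1 = 9

9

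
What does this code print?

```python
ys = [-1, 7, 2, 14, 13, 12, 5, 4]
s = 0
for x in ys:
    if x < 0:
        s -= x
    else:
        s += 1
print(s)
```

x=-1: <0, s = 0-(-1) = 1
x=7: not <0, s = 1+1 = 2
x=2: not <0, s = 2+1 = 3
x=14: not <0, s = 3+1 = 4
x=13: not <0, s = 4+1 = 5
x=12: not <0, s = 5+1 = 6
x=5: not <0, s = 6+1 = 7
x=4: not <0, s = 7+1 = 8

8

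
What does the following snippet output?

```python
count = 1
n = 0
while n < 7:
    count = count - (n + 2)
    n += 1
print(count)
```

n=0: count = 1-2 = -1
n=1: count = (-1)-3 = -4
n=2: count = (-4)-4 = -8
n=3: count = (-8)-5 = -13
n=4: count = (-13)-6 = -19
n=5: count = (-19)-7 = -26
n=6: count = (-26)-8 = -34

-34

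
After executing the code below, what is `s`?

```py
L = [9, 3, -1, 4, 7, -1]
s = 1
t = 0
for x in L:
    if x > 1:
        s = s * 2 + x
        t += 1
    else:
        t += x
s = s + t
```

x=9: >1, s = 1*2+9 = 11; t=1
x=3: >1, s = 11*2+3 = 25; t=2
x=-1: not >1; t=1
x=4: >1, s = 25*2+4 = 54; t=2
x=7: >1, s = 54*2+7 = 115; t=3
x=-1: not >1; t=2
s+t = 115+2 = 117

117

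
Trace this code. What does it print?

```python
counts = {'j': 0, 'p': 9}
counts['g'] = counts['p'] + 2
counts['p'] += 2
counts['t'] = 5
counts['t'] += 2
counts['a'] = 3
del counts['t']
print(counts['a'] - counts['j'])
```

counts['g'] = counts['p']+2 = 11 → {'j': 0, 'p': 9, 'g': 11}
counts['p'] = 9+2 = 11 → {'j': 0, 'p': 11, 'g': 11}
counts['t'] = 5 → {'j': 0, 'p': 11, 'g': 11, 't': 5}
counts['t'] = 5+2 = 7 → {'j': 0, 'p': 11, 'g': 11, 't': 7}
counts['a'] = 3 → {'j': 0, 'p': 11, 'g': 11, 't': 7, 'a': 3}
del 't' → {'j': 0, 'p': 11, 'g': 11, 'a': 3}
counts['a']-counts['j'] = 3-0 = 3

3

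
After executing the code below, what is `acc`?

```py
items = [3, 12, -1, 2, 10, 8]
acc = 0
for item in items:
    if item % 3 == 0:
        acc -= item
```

-15

item=3: %3==0, acc = 0-3 = -3
item=12: %3==0, acc = (-3)-12 = -15
item=-1: not %3==0
item=2: not %3==0
item=10: not %3==0
item=8: not %3==0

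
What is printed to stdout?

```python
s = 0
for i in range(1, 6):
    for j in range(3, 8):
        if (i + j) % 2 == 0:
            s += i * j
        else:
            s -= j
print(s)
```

135

i=1,j=3: even sum, s = 0+3 = 3
i=1,j=4: odd sum, s = 3-4 = -1
i=1,j=5: even sum, s = (-1)+5 = 4
i=1,j=6: odd sum, s = 4-6 = -2
i=1,j=7: even sum, s = (-2)+7 = 5
i=2,j=3: odd sum, s = 5-3 = 2
i=2,j=4: even sum, s = 2+8 = 10
i=2,j=5: odd sum, s = 10-5 = 5
i=2,j=6: even sum, s = 5+12 = 17
i=2,j=7: odd sum, s = 17-7 = 10
i=3,j=3: even sum, s = 10+9 = 19
i=3,j=4: odd sum, s = 19-4 = 15
i=3,j=5: even sum, s = 15+15 = 30
i=3,j=6: odd sum, s = 30-6 = 24
i=3,j=7: even sum, s = 24+21 = 45
i=4,j=3: odd sum, s = 45-3 = 42
i=4,j=4: even sum, s = 42+16 = 58
i=4,j=5: odd sum, s = 58-5 = 53
i=4,j=6: even sum, s = 53+24 = 77
i=4,j=7: odd sum, s = 77-7 = 70
i=5,j=3: even sum, s = 70+15 = 85
i=5,j=4: odd sum, s = 85-4 = 81
i=5,j=5: even sum, s = 81+25 = 106
i=5,j=6: odd sum, s = 106-6 = 100
i=5,j=7: even sum, s = 100+35 = 135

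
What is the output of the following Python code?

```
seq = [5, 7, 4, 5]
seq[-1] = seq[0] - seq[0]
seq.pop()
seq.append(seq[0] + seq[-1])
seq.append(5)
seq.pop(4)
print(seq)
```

[5, 7, 4, 9]

seq[-1] = seq[0]-seq[0] = 5-5 = 0 → [5, 7, 4, 0]
pop() removes 0 → [5, 7, 4]
append seq[0]+seq[-1] = 5+4 = 9 → [5, 7, 4, 9]
append 5 → [5, 7, 4, 9, 5]
pop(4) removes 5 → [5, 7, 4, 9]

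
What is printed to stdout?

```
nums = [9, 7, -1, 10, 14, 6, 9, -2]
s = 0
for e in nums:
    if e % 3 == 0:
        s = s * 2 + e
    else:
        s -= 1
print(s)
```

e=9: %3==0, s = 0*2+9 = 9
e=7: not %3==0, s = 9-1 = 8
e=-1: not %3==0, s = 8-1 = 7
e=10: not %3==0, s = 7-1 = 6
e=14: not %3==0, s = 6-1 = 5
e=6: %3==0, s = 5*2+6 = 16
e=9: %3==0, s = 16*2+9 = 41
e=-2: not %3==0, s = 41-1 = 40

40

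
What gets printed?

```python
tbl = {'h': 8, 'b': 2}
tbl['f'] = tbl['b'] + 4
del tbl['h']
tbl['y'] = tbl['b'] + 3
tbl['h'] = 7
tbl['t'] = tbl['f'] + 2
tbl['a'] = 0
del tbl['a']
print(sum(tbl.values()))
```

tbl['f'] = tbl['b']+4 = 6 → {'h': 8, 'b': 2, 'f': 6}
del 'h' → {'b': 2, 'f': 6}
tbl['y'] = tbl['b']+3 = 5 → {'b': 2, 'f': 6, 'y': 5}
tbl['h'] = 7 → {'b': 2, 'f': 6, 'y': 5, 'h': 7}
tbl['t'] = tbl['f']+2 = 8 → {'b': 2, 'f': 6, 'y': 5, 'h': 7, 't': 8}
tbl['a'] = 0 → {'b': 2, 'f': 6, 'y': 5, 'h': 7, 't': 8, 'a': 0}
del 'a' → {'b': 2, 'f': 6, 'y': 5, 'h': 7, 't': 8}
sum of values = 28

28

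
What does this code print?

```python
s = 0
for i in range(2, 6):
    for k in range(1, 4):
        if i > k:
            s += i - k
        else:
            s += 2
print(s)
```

i=2,k=1: 2>1, s = 0+1 = 1
i=2,k=2: not 2>2, s = 1+2 = 3
i=2,k=3: not 2>3, s = 3+2 = 5
i=3,k=1: 3>1, s = 5+2 = 7
i=3,k=2: 3>2, s = 7+1 = 8
i=3,k=3: not 3>3, s = 8+2 = 10
i=4,k=1: 4>1, s = 10+3 = 13
i=4,k=2: 4>2, s = 13+2 = 15
i=4,k=3: 4>3, s = 15+1 = 16
i=5,k=1: 5>1, s = 16+4 = 20
i=5,k=2: 5>2, s = 20+3 = 23
i=5,k=3: 5>3, s = 23+2 = 25

25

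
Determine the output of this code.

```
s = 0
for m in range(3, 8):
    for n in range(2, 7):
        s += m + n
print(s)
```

m=3,n=2: s = 0+5 = 5
m=3,n=3: s = 5+6 = 11
m=3,n=4: s = 11+7 = 18
m=3,n=5: s = 18+8 = 26
m=3,n=6: s = 26+9 = 35
m=4,n=2: s = 35+6 = 41
m=4,n=3: s = 41+7 = 48
m=4,n=4: s = 48+8 = 56
m=4,n=5: s = 56+9 = 65
m=4,n=6: s = 65+10 = 75
m=5,n=2: s = 75+7 = 82
m=5,n=3: s = 82+8 = 90
m=5,n=4: s = 90+9 = 99
m=5,n=5: s = 99+10 = 109
m=5,n=6: s = 109+11 = 120
m=6,n=2: s = 120+8 = 128
m=6,n=3: s = 128+9 = 137
m=6,n=4: s = 137+10 = 147
m=6,n=5: s = 147+11 = 158
m=6,n=6: s = 158+12 = 170
m=7,n=2: s = 170+9 = 179
m=7,n=3: s = 179+10 = 189
m=7,n=4: s = 189+11 = 200
m=7,n=5: s = 200+12 = 212
m=7,n=6: s = 212+13 = 225

225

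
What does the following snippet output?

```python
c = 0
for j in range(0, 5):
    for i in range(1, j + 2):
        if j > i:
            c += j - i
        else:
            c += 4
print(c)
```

46

j=0,i=1: not 0>1, c = 0+4 = 4
j=1,i=1: not 1>1, c = 4+4 = 8
j=1,i=2: not 1>2, c = 8+4 = 12
j=2,i=1: 2>1, c = 12+1 = 13
j=2,i=2: not 2>2, c = 13+4 = 17
j=2,i=3: not 2>3, c = 17+4 = 21
j=3,i=1: 3>1, c = 21+2 = 23
j=3,i=2: 3>2, c = 23+1 = 24
j=3,i=3: not 3>3, c = 24+4 = 28
j=3,i=4: not 3>4, c = 28+4 = 32
j=4,i=1: 4>1, c = 32+3 = 35
j=4,i=2: 4>2, c = 35+2 = 37
j=4,i=3: 4>3, c = 37+1 = 38
j=4,i=4: not 4>4, c = 38+4 = 42
j=4,i=5: not 4>5, c = 42+4 = 46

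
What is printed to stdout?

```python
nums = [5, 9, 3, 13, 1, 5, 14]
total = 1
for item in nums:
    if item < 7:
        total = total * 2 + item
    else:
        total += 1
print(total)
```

88

item=5: <7, total = 1*2+5 = 7
item=9: not <7, total = 7+1 = 8
item=3: <7, total = 8*2+3 = 19
item=13: not <7, total = 19+1 = 20
item=1: <7, total = 20*2+1 = 41
item=5: <7, total = 41*2+5 = 87
item=14: not <7, total = 87+1 = 88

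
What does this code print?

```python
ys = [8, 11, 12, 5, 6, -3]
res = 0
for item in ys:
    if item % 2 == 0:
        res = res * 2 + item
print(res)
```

item=8: even, res = 0*2+8 = 8
item=11: not even
item=12: even, res = 8*2+12 = 28
item=5: not even
item=6: even, res = 28*2+6 = 62
item=-3: not even

62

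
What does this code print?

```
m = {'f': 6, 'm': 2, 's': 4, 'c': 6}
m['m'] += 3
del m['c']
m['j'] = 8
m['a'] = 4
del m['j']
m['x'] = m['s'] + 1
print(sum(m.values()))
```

m['m'] = 2+3 = 5 → {'f': 6, 'm': 5, 's': 4, 'c': 6}
del 'c' → {'f': 6, 'm': 5, 's': 4}
m['j'] = 8 → {'f': 6, 'm': 5, 's': 4, 'j': 8}
m['a'] = 4 → {'f': 6, 'm': 5, 's': 4, 'j': 8, 'a': 4}
del 'j' → {'f': 6, 'm': 5, 's': 4, 'a': 4}
m['x'] = m['s']+1 = 5 → {'f': 6, 'm': 5, 's': 4, 'a': 4, 'x': 5}
sum of values = 24

24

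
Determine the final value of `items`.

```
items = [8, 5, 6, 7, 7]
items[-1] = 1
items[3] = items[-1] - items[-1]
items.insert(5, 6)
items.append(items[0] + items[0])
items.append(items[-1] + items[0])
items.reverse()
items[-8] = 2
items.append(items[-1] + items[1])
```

items[-1] = 1 → [8, 5, 6, 7, 1]
items[3] = items[-1]-items[-1] = 1-1 = 0 → [8, 5, 6, 0, 1]
insert 6 at 5 → [8, 5, 6, 0, 1, 6]
append items[0]+items[0] = 8+8 = 16 → [8, 5, 6, 0, 1, 6, 16]
append items[-1]+items[0] = 16+8 = 24 → [8, 5, 6, 0, 1, 6, 16, 24]
reverse → [24, 16, 6, 1, 0, 6, 5, 8]
items[-8] = 2 → [2, 16, 6, 1, 0, 6, 5, 8]
append items[-1]+items[1] = 8+16 = 24 → [2, 16, 6, 1, 0, 6, 5, 8, 24]

[2, 16, 6, 1, 0, 6, 5, 8, 24]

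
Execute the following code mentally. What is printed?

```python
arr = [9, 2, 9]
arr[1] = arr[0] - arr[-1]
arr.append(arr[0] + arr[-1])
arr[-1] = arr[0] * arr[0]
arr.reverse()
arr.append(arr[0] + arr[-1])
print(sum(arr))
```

arr[1] = arr[0]-arr[-1] = 9-9 = 0 → [9, 0, 9]
append arr[0]+arr[-1] = 9+9 = 18 → [9, 0, 9, 18]
arr[-1] = arr[0]*arr[0] = 9*9 = 81 → [9, 0, 9, 81]
reverse → [81, 9, 0, 9]
append arr[0]+arr[-1] = 81+9 = 90 → [81, 9, 0, 9, 90]
sum = 189

189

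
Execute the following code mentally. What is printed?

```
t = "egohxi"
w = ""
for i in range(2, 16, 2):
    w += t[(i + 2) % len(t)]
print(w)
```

xeoxeox

i=2: add t[4]='x' → 'x'
i=4: add t[0]='e' → 'xe'
i=6: add t[2]='o' → 'xeo'
i=8: add t[4]='x' → 'xeox'
i=10: add t[0]='e' → 'xeoxe'
i=12: add t[2]='o' → 'xeoxeo'
i=14: add t[4]='x' → 'xeoxeox'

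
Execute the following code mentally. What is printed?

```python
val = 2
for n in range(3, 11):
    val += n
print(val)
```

54

n=3: val = 2+3 = 5
n=4: val = 5+4 = 9
n=5: val = 9+5 = 14
n=6: val = 14+6 = 20
n=7: val = 20+7 = 27
n=8: val = 27+8 = 35
n=9: val = 35+9 = 44
n=10: val = 44+10 = 54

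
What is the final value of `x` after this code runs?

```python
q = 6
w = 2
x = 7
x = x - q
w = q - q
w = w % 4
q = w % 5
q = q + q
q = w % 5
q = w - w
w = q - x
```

1

x = 7-6 = 1
w = 6-6 = 0
w = 0%4 = 0
q = 0%5 = 0
q = 0+0 = 0
q = 0%5 = 0
q = 0-0 = 0
w = 0-1 = -1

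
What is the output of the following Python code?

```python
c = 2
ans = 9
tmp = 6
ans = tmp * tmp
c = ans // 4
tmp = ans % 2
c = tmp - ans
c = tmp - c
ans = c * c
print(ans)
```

1296

ans = 6*6 = 36
c = 36//4 = 9
tmp = 36%2 = 0
c = 0-36 = -36
c = 0-(-36) = 36
ans = 36*36 = 1296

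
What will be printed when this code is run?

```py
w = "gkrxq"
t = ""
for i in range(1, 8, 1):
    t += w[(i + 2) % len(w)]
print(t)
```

i=1: add w[3]='x' → 'x'
i=2: add w[4]='q' → 'xq'
i=3: add w[0]='g' → 'xqg'
i=4: add w[1]='k' → 'xqgk'
i=5: add w[2]='r' → 'xqgkr'
i=6: add w[3]='x' → 'xqgkrx'
i=7: add w[4]='q' → 'xqgkrxq'

xqgkrxq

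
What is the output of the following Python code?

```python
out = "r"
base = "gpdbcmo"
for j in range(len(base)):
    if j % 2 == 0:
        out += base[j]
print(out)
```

rgdco

j=0: add 'g' → 'rg'
j=1: skip
j=2: add 'd' → 'rgd'
j=3: skip
j=4: add 'c' → 'rgdc'
j=5: skip
j=6: add 'o' → 'rgdco'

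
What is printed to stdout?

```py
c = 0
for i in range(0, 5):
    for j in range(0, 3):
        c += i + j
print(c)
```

45

i=0,j=0: c = 0+0 = 0
i=0,j=1: c = 0+1 = 1
i=0,j=2: c = 1+2 = 3
i=1,j=0: c = 3+1 = 4
i=1,j=1: c = 4+2 = 6
i=1,j=2: c = 6+3 = 9
i=2,j=0: c = 9+2 = 11
i=2,j=1: c = 11+3 = 14
i=2,j=2: c = 14+4 = 18
i=3,j=0: c = 18+3 = 21
i=3,j=1: c = 21+4 = 25
i=3,j=2: c = 25+5 = 30
i=4,j=0: c = 30+4 = 34
i=4,j=1: c = 34+5 = 39
i=4,j=2: c = 39+6 = 45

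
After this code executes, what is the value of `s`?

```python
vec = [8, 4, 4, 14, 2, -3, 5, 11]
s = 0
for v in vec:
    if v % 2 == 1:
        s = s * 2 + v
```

v=8: not odd
v=4: not odd
v=4: not odd
v=14: not odd
v=2: not odd
v=-3: odd, s = 0*2+(-3) = -3
v=5: odd, s = (-3)*2+5 = -1
v=11: odd, s = (-1)*2+11 = 9

9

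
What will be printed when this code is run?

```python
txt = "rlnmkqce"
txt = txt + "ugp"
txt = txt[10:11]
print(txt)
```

+ 'ugp' → 'rlnmkqceugp'
slice [10:11] → 'p'

p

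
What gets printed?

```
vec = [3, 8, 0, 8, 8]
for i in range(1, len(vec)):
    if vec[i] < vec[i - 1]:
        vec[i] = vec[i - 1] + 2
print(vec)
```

[3, 8, 10, 12, 14]

i=1: 8>=3, unchanged → [3, 8, 0, 8, 8]
i=2: 0<8, vec[2] = 8+2 = 10 → [3, 8, 10, 8, 8]
i=3: 8<10, vec[3] = 10+2 = 12 → [3, 8, 10, 12, 8]
i=4: 8<12, vec[4] = 12+2 = 14 → [3, 8, 10, 12, 14]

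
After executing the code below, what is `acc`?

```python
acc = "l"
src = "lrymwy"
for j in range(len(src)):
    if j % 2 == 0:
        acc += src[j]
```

j=0: add 'l' → 'll'
j=1: skip
j=2: add 'y' → 'lly'
j=3: skip
j=4: add 'w' → 'llyw'
j=5: skip

'llyw'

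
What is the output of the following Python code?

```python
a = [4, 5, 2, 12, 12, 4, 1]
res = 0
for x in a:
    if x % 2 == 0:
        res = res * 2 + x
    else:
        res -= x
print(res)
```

75

x=4: even, res = 0*2+4 = 4
x=5: not even, res = 4-5 = -1
x=2: even, res = (-1)*2+2 = 0
x=12: even, res = 0*2+12 = 12
x=12: even, res = 12*2+12 = 36
x=4: even, res = 36*2+4 = 76
x=1: not even, res = 76-1 = 75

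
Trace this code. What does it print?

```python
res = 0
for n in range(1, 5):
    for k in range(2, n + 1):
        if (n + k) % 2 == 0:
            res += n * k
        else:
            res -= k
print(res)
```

32

n=2,k=2: even sum, res = 0+4 = 4
n=3,k=2: odd sum, res = 4-2 = 2
n=3,k=3: even sum, res = 2+9 = 11
n=4,k=2: even sum, res = 11+8 = 19
n=4,k=3: odd sum, res = 19-3 = 16
n=4,k=4: even sum, res = 16+16 = 32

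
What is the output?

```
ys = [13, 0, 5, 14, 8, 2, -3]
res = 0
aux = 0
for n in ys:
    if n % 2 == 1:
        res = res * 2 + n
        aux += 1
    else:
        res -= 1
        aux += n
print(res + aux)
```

76

n=13: odd, res = 0*2+13 = 13; aux=1
n=0: not odd, res = 13-1 = 12; aux=1
n=5: odd, res = 12*2+5 = 29; aux=2
n=14: not odd, res = 29-1 = 28; aux=16
n=8: not odd, res = 28-1 = 27; aux=24
n=2: not odd, res = 27-1 = 26; aux=26
n=-3: odd, res = 26*2+(-3) = 49; aux=27
res+aux = 49+27 = 76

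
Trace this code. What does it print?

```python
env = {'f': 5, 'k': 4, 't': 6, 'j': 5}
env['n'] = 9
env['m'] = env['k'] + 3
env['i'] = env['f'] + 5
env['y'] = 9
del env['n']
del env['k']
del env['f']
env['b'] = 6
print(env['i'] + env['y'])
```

env['n'] = 9 → {'f': 5, 'k': 4, 't': 6, 'j': 5, 'n': 9}
env['m'] = env['k']+3 = 7 → {'f': 5, 'k': 4, 't': 6, 'j': 5, 'n': 9, 'm': 7}
env['i'] = env['f']+5 = 10 → {'f': 5, 'k': 4, 't': 6, 'j': 5, 'n': 9, 'm': 7, 'i': 10}
env['y'] = 9 → {'f': 5, 'k': 4, 't': 6, 'j': 5, 'n': 9, 'm': 7, 'i': 10, 'y': 9}
del 'n' → {'f': 5, 'k': 4, 't': 6, 'j': 5, 'm': 7, 'i': 10, 'y': 9}
del 'k' → {'f': 5, 't': 6, 'j': 5, 'm': 7, 'i': 10, 'y': 9}
del 'f' → {'t': 6, 'j': 5, 'm': 7, 'i': 10, 'y': 9}
env['b'] = 6 → {'t': 6, 'j': 5, 'm': 7, 'i': 10, 'y': 9, 'b': 6}
env['i']+env['y'] = 10+9 = 19

19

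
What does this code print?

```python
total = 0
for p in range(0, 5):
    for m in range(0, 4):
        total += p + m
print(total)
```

p=0,m=0: total = 0+0 = 0
p=0,m=1: total = 0+1 = 1
p=0,m=2: total = 1+2 = 3
p=0,m=3: total = 3+3 = 6
p=1,m=0: total = 6+1 = 7
p=1,m=1: total = 7+2 = 9
p=1,m=2: total = 9+3 = 12
p=1,m=3: total = 12+4 = 16
p=2,m=0: total = 16+2 = 18
p=2,m=1: total = 18+3 = 21
p=2,m=2: total = 21+4 = 25
p=2,m=3: total = 25+5 = 30
p=3,m=0: total = 30+3 = 33
p=3,m=1: total = 33+4 = 37
p=3,m=2: total = 37+5 = 42
p=3,m=3: total = 42+6 = 48
p=4,m=0: total = 48+4 = 52
p=4,m=1: total = 52+5 = 57
p=4,m=2: total = 57+6 = 63
p=4,m=3: total = 63+7 = 70

70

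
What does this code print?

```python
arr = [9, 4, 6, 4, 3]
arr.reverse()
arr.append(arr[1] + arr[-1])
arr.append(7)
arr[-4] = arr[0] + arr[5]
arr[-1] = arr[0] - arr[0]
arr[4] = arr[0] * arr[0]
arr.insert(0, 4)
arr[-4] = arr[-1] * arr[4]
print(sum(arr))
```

39

reverse → [3, 4, 6, 4, 9]
append arr[1]+arr[-1] = 4+9 = 13 → [3, 4, 6, 4, 9, 13]
append 7 → [3, 4, 6, 4, 9, 13, 7]
arr[-4] = arr[0]+arr[5] = 3+13 = 16 → [3, 4, 6, 16, 9, 13, 7]
arr[-1] = arr[0]-arr[0] = 3-3 = 0 → [3, 4, 6, 16, 9, 13, 0]
arr[4] = arr[0]*arr[0] = 3*3 = 9 → [3, 4, 6, 16, 9, 13, 0]
insert 4 at 0 → [4, 3, 4, 6, 16, 9, 13, 0]
arr[-4] = arr[-1]*arr[4] = 0*16 = 0 → [4, 3, 4, 6, 0, 9, 13, 0]
sum = 39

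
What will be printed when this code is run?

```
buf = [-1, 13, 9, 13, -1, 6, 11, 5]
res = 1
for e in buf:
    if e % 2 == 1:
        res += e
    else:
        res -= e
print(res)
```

44

e=-1: odd, res = 1+(-1) = 0
e=13: odd, res = 0+13 = 13
e=9: odd, res = 13+9 = 22
e=13: odd, res = 22+13 = 35
e=-1: odd, res = 35+(-1) = 34
e=6: not odd, res = 34-6 = 28
e=11: odd, res = 28+11 = 39
e=5: odd, res = 39+5 = 44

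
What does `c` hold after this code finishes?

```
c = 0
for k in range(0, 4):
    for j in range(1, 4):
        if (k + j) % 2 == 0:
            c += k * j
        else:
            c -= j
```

k=0,j=1: odd sum, c = 0-1 = -1
k=0,j=2: even sum, c = (-1)+0 = -1
k=0,j=3: odd sum, c = (-1)-3 = -4
k=1,j=1: even sum, c = (-4)+1 = -3
k=1,j=2: odd sum, c = (-3)-2 = -5
k=1,j=3: even sum, c = (-5)+3 = -2
k=2,j=1: odd sum, c = (-2)-1 = -3
k=2,j=2: even sum, c = (-3)+4 = 1
k=2,j=3: odd sum, c = 1-3 = -2
k=3,j=1: even sum, c = (-2)+3 = 1
k=3,j=2: odd sum, c = 1-2 = -1
k=3,j=3: even sum, c = (-1)+9 = 8

8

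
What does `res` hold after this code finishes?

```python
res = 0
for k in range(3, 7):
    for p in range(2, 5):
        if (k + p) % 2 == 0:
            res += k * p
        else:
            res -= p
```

k=3,p=2: odd sum, res = 0-2 = -2
k=3,p=3: even sum, res = (-2)+9 = 7
k=3,p=4: odd sum, res = 7-4 = 3
k=4,p=2: even sum, res = 3+8 = 11
k=4,p=3: odd sum, res = 11-3 = 8
k=4,p=4: even sum, res = 8+16 = 24
k=5,p=2: odd sum, res = 24-2 = 22
k=5,p=3: even sum, res = 22+15 = 37
k=5,p=4: odd sum, res = 37-4 = 33
k=6,p=2: even sum, res = 33+12 = 45
k=6,p=3: odd sum, res = 45-3 = 42
k=6,p=4: even sum, res = 42+24 = 66

66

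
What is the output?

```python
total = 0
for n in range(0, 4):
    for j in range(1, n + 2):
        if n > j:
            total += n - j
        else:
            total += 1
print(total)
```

11

n=0,j=1: not 0>1, total = 0+1 = 1
n=1,j=1: not 1>1, total = 1+1 = 2
n=1,j=2: not 1>2, total = 2+1 = 3
n=2,j=1: 2>1, total = 3+1 = 4
n=2,j=2: not 2>2, total = 4+1 = 5
n=2,j=3: not 2>3, total = 5+1 = 6
n=3,j=1: 3>1, total = 6+2 = 8
n=3,j=2: 3>2, total = 8+1 = 9
n=3,j=3: not 3>3, total = 9+1 = 10
n=3,j=4: not 3>4, total = 10+1 = 11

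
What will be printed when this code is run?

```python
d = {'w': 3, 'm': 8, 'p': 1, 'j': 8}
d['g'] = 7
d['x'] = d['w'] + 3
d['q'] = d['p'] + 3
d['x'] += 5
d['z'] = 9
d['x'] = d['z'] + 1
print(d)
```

d['g'] = 7 → {'w': 3, 'm': 8, 'p': 1, 'j': 8, 'g': 7}
d['x'] = d['w']+3 = 6 → {'w': 3, 'm': 8, 'p': 1, 'j': 8, 'g': 7, 'x': 6}
d['q'] = d['p']+3 = 4 → {'w': 3, 'm': 8, 'p': 1, 'j': 8, 'g': 7, 'x': 6, 'q': 4}
d['x'] = 6+5 = 11 → {'w': 3, 'm': 8, 'p': 1, 'j': 8, 'g': 7, 'x': 11, 'q': 4}
d['z'] = 9 → {'w': 3, 'm': 8, 'p': 1, 'j': 8, 'g': 7, 'x': 11, 'q': 4, 'z': 9}
d['x'] = d['z']+1 = 10 → {'w': 3, 'm': 8, 'p': 1, 'j': 8, 'g': 7, 'x': 10, 'q': 4, 'z': 9}

{'w': 3, 'm': 8, 'p': 1, 'j': 8, 'g': 7, 'x': 10, 'q': 4, 'z': 9}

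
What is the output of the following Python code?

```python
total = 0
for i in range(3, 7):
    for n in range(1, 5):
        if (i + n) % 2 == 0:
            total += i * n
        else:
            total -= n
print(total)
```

72

i=3,n=1: even sum, total = 0+3 = 3
i=3,n=2: odd sum, total = 3-2 = 1
i=3,n=3: even sum, total = 1+9 = 10
i=3,n=4: odd sum, total = 10-4 = 6
i=4,n=1: odd sum, total = 6-1 = 5
i=4,n=2: even sum, total = 5+8 = 13
i=4,n=3: odd sum, total = 13-3 = 10
i=4,n=4: even sum, total = 10+16 = 26
i=5,n=1: even sum, total = 26+5 = 31
i=5,n=2: odd sum, total = 31-2 = 29
i=5,n=3: even sum, total = 29+15 = 44
i=5,n=4: odd sum, total = 44-4 = 40
i=6,n=1: odd sum, total = 40-1 = 39
i=6,n=2: even sum, total = 39+12 = 51
i=6,n=3: odd sum, total = 51-3 = 48
i=6,n=4: even sum, total = 48+24 = 72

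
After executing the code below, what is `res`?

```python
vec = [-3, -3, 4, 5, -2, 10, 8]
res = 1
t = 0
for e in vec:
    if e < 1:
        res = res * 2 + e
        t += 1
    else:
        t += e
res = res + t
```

e=-3: <1, res = 1*2+(-3) = -1; t=1
e=-3: <1, res = (-1)*2+(-3) = -5; t=2
e=4: not <1; t=6
e=5: not <1; t=11
e=-2: <1, res = (-5)*2+(-2) = -12; t=12
e=10: not <1; t=22
e=8: not <1; t=30
res+t = (-12)+30 = 18

18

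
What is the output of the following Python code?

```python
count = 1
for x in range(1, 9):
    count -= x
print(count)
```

x=1: count = 1-1 = 0
x=2: count = 0-2 = -2
x=3: count = (-2)-3 = -5
x=4: count = (-5)-4 = -9
x=5: count = (-9)-5 = -14
x=6: count = (-14)-6 = -20
x=7: count = (-20)-7 = -27
x=8: count = (-27)-8 = -35

-35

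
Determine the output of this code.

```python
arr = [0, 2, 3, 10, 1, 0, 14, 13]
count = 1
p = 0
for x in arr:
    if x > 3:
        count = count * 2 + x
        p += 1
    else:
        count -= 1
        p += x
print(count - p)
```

48

x=0: not >3, count = 1-1 = 0; p=0
x=2: not >3, count = 0-1 = -1; p=2
x=3: not >3, count = (-1)-1 = -2; p=5
x=10: >3, count = (-2)*2+10 = 6; p=6
x=1: not >3, count = 6-1 = 5; p=7
x=0: not >3, count = 5-1 = 4; p=7
x=14: >3, count = 4*2+14 = 22; p=8
x=13: >3, count = 22*2+13 = 57; p=9
count-p = 57-9 = 48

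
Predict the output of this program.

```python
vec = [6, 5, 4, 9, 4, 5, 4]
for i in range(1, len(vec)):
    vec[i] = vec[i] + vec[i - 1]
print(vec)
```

i=1: vec[1] = 5+6 = 11 → [6, 11, 4, 9, 4, 5, 4]
i=2: vec[2] = 4+11 = 15 → [6, 11, 15, 9, 4, 5, 4]
i=3: vec[3] = 9+15 = 24 → [6, 11, 15, 24, 4, 5, 4]
i=4: vec[4] = 4+24 = 28 → [6, 11, 15, 24, 28, 5, 4]
i=5: vec[5] = 5+28 = 33 → [6, 11, 15, 24, 28, 33, 4]
i=6: vec[6] = 4+33 = 37 → [6, 11, 15, 24, 28, 33, 37]

[6, 11, 15, 24, 28, 33, 37]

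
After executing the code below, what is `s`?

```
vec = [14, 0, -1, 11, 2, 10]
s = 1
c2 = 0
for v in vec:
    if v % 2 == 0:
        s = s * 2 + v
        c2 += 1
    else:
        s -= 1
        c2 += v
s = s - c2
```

v=14: even, s = 1*2+14 = 16; c2=1
v=0: even, s = 16*2+0 = 32; c2=2
v=-1: not even, s = 32-1 = 31; c2=1
v=11: not even, s = 31-1 = 30; c2=12
v=2: even, s = 30*2+2 = 62; c2=13
v=10: even, s = 62*2+10 = 134; c2=14
s-c2 = 134-14 = 120

120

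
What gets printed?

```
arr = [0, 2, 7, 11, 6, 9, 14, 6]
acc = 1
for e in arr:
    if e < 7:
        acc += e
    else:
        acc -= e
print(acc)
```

-26

e=0: <7, acc = 1+0 = 1
e=2: <7, acc = 1+2 = 3
e=7: not <7, acc = 3-7 = -4
e=11: not <7, acc = (-4)-11 = -15
e=6: <7, acc = (-15)+6 = -9
e=9: not <7, acc = (-9)-9 = -18
e=14: not <7, acc = (-18)-14 = -32
e=6: <7, acc = (-32)+6 = -26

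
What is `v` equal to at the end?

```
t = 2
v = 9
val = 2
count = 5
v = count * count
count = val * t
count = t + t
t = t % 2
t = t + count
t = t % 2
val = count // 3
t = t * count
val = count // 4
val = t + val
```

25

v = 5*5 = 25
count = 2*2 = 4
count = 2+2 = 4
t = 2%2 = 0
t = 0+4 = 4
t = 4%2 = 0
val = 4//3 = 1
t = 0*4 = 0
val = 4//4 = 1
val = 0+1 = 1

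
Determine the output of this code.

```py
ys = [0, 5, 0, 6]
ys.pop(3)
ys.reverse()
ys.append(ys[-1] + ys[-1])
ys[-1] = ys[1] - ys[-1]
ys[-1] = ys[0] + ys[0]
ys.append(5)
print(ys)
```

pop(3) removes 6 → [0, 5, 0]
reverse → [0, 5, 0]
append ys[-1]+ys[-1] = 0+0 = 0 → [0, 5, 0, 0]
ys[-1] = ys[1]-ys[-1] = 5-0 = 5 → [0, 5, 0, 5]
ys[-1] = ys[0]+ys[0] = 0+0 = 0 → [0, 5, 0, 0]
append 5 → [0, 5, 0, 0, 5]

[0, 5, 0, 0, 5]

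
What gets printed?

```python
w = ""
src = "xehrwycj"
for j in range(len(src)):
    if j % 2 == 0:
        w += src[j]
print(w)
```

xhwc

j=0: add 'x' → 'x'
j=1: skip
j=2: add 'h' → 'xh'
j=3: skip
j=4: add 'w' → 'xhw'
j=5: skip
j=6: add 'c' → 'xhwc'
j=7: skip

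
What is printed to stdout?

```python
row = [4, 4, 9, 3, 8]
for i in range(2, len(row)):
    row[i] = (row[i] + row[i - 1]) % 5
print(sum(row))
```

16

i=2: row[2] = (9+4)%5 = 3 → [4, 4, 3, 3, 8]
i=3: row[3] = (3+3)%5 = 1 → [4, 4, 3, 1, 8]
i=4: row[4] = (8+1)%5 = 4 → [4, 4, 3, 1, 4]
sum = 16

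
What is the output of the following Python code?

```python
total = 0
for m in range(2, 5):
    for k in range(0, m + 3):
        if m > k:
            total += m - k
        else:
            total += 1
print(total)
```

28

m=2,k=0: 2>0, total = 0+2 = 2
m=2,k=1: 2>1, total = 2+1 = 3
m=2,k=2: not 2>2, total = 3+1 = 4
m=2,k=3: not 2>3, total = 4+1 = 5
m=2,k=4: not 2>4, total = 5+1 = 6
m=3,k=0: 3>0, total = 6+3 = 9
m=3,k=1: 3>1, total = 9+2 = 11
m=3,k=2: 3>2, total = 11+1 = 12
m=3,k=3: not 3>3, total = 12+1 = 13
m=3,k=4: not 3>4, total = 13+1 = 14
m=3,k=5: not 3>5, total = 14+1 = 15
m=4,k=0: 4>0, total = 15+4 = 19
m=4,k=1: 4>1, total = 19+3 = 22
m=4,k=2: 4>2, total = 22+2 = 24
m=4,k=3: 4>3, total = 24+1 = 25
m=4,k=4: not 4>4, total = 25+1 = 26
m=4,k=5: not 4>5, total = 26+1 = 27
m=4,k=6: not 4>6, total = 27+1 = 28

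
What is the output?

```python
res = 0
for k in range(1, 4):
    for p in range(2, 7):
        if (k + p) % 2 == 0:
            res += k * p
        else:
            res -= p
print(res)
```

k=1,p=2: odd sum, res = 0-2 = -2
k=1,p=3: even sum, res = (-2)+3 = 1
k=1,p=4: odd sum, res = 1-4 = -3
k=1,p=5: even sum, res = (-3)+5 = 2
k=1,p=6: odd sum, res = 2-6 = -4
k=2,p=2: even sum, res = (-4)+4 = 0
k=2,p=3: odd sum, res = 0-3 = -3
k=2,p=4: even sum, res = (-3)+8 = 5
k=2,p=5: odd sum, res = 5-5 = 0
k=2,p=6: even sum, res = 0+12 = 12
k=3,p=2: odd sum, res = 12-2 = 10
k=3,p=3: even sum, res = 10+9 = 19
k=3,p=4: odd sum, res = 19-4 = 15
k=3,p=5: even sum, res = 15+15 = 30
k=3,p=6: odd sum, res = 30-6 = 24

24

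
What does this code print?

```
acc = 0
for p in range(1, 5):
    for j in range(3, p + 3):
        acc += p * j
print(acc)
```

p=1,j=3: acc = 0+3 = 3
p=2,j=3: acc = 3+6 = 9
p=2,j=4: acc = 9+8 = 17
p=3,j=3: acc = 17+9 = 26
p=3,j=4: acc = 26+12 = 38
p=3,j=5: acc = 38+15 = 53
p=4,j=3: acc = 53+12 = 65
p=4,j=4: acc = 65+16 = 81
p=4,j=5: acc = 81+20 = 101
p=4,j=6: acc = 101+24 = 125

125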